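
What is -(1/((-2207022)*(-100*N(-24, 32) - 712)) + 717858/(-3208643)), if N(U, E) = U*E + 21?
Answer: 117221289579246131/523949402596510248 ≈ 0.22373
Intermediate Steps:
N(U, E) = 21 + E*U (N(U, E) = E*U + 21 = 21 + E*U)
-(1/((-2207022)*(-100*N(-24, 32) - 712)) + 717858/(-3208643)) = -(1/((-2207022)*(-100*(21 + 32*(-24)) - 712)) + 717858/(-3208643)) = -(-1/(2207022*(-100*(21 - 768) - 712)) + 717858*(-1/3208643)) = -(-1/(2207022*(-100*(-747) - 712)) - 717858/3208643) = -(-1/(2207022*(74700 - 712)) - 717858/3208643) = -(-1/2207022/73988 - 717858/3208643) = -(-1/2207022*1/73988 - 717858/3208643) = -(-1/163293143736 - 717858/3208643) = -1*(-117221289579246131/523949402596510248) = 117221289579246131/523949402596510248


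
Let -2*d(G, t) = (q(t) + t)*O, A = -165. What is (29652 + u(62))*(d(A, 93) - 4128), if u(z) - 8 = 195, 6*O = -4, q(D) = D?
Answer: -121390430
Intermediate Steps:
O = -⅔ (O = (⅙)*(-4) = -⅔ ≈ -0.66667)
d(G, t) = 2*t/3 (d(G, t) = -(t + t)*(-2)/(2*3) = -2*t*(-2)/(2*3) = -(-2)*t/3 = 2*t/3)
u(z) = 203 (u(z) = 8 + 195 = 203)
(29652 + u(62))*(d(A, 93) - 4128) = (29652 + 203)*((⅔)*93 - 4128) = 29855*(62 - 4128) = 29855*(-4066) = -121390430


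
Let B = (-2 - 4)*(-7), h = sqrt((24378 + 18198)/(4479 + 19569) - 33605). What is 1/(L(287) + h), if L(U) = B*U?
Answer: 3019527/36405796067 - I*sqrt(8434444218)/72811592134 ≈ 8.2941e-5 - 1.2613e-6*I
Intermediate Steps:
h = I*sqrt(8434444218)/501 (h = sqrt(42576/24048 - 33605) = sqrt(42576*(1/24048) - 33605) = sqrt(887/501 - 33605) = sqrt(-16835218/501) = I*sqrt(8434444218)/501 ≈ 183.31*I)
B = 42 (B = -6*(-7) = 42)
L(U) = 42*U
1/(L(287) + h) = 1/(42*287 + I*sqrt(8434444218)/501) = 1/(12054 + I*sqrt(8434444218)/501)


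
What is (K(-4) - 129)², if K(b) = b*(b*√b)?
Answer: 15617 - 8256*I ≈ 15617.0 - 8256.0*I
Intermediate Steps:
K(b) = b^(5/2) (K(b) = b*b^(3/2) = b^(5/2))
(K(-4) - 129)² = ((-4)^(5/2) - 129)² = (32*I - 129)² = (-129 + 32*I)²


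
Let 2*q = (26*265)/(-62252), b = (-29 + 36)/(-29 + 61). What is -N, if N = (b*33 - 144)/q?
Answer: -68119251/27560 ≈ -2471.7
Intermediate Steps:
b = 7/32 ≈ 0.21875
q = -3445/62252 (q = ((26*265)/(-62252))/2 = (6890*(-1/62252))/2 = (½)*(-3445/31126) = -3445/62252 ≈ -0.055340)
N = 68119251/27560 (N = ((7/32)*33 - 144)/(-3445/62252) = (231/32 - 144)*(-62252/3445) = -4377/32*(-62252/3445) = 68119251/27560 ≈ 2471.7)
-N = -1*68119251/27560 = -68119251/27560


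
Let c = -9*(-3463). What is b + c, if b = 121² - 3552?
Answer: 42256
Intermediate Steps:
c = 31167
b = 11089 (b = 14641 - 3552 = 11089)
b + c = 11089 + 31167 = 42256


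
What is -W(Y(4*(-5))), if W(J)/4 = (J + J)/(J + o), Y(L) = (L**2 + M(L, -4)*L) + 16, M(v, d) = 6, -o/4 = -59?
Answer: -592/133 ≈ -4.4511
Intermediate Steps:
o = 236 (o = -4*(-59) = 236)
Y(L) = 16 + L**2 + 6*L (Y(L) = (L**2 + 6*L) + 16 = 16 + L**2 + 6*L)
W(J) = 8*J/(236 + J) (W(J) = 4*((J + J)/(J + 236)) = 4*((2*J)/(236 + J)) = 4*(2*J/(236 + J)) = 8*J/(236 + J))
-W(Y(4*(-5))) = -8*(16 + (4*(-5))**2 + 6*(4*(-5)))/(236 + (16 + (4*(-5))**2 + 6*(4*(-5)))) = -8*(16 + (-20)**2 + 6*(-20))/(236 + (16 + (-20)**2 + 6*(-20))) = -8*(16 + 400 - 120)/(236 + (16 + 400 - 120)) = -8*296/(236 + 296) = -8*296/532 = -1*592/133 = -592/133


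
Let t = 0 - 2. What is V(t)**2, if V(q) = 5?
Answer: 25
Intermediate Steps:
t = -2
V(t)**2 = 5**2 = 25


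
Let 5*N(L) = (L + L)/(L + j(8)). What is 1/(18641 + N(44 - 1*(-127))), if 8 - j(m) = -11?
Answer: 25/466034 ≈ 5.3644e-5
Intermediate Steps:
j(m) = 19 (j(m) = 8 - 1*(-11) = 8 + 11 = 19)
N(L) = 2*L/(5*(19 + L)) (N(L) = ((L + L)/(L + 19))/5 = ((2*L)/(19 + L))/5 = (2*L/(19 + L))/5 = 2*L/(5*(19 + L)))
1/(18641 + N(44 - 1*(-127))) = 1/(18641 + 2*(44 - 1*(-127))/(5*(19 + (44 - 1*(-127))))) = 1/(18641 + 2*(44 + 127)/(5*(19 + (44 + 127)))) = 1/(18641 + (⅖)*171/(19 + 171)) = 1/(18641 + (⅖)*171/190) = 1/(18641 + (⅖)*171*(1/190)) = 1/(18641 + 9/25) = 1/(466034/25) = 25/466034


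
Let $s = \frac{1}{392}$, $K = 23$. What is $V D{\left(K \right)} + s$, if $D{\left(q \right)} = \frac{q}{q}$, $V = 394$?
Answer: $\frac{154449}{392} \approx 394.0$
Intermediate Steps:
$D{\left(q \right)} = 1$
$s = \frac{1}{392} \approx 0.002551$
$V D{\left(K \right)} + s = 394 \cdot 1 + \frac{1}{392} = 394 + \frac{1}{392} = \frac{154449}{392}$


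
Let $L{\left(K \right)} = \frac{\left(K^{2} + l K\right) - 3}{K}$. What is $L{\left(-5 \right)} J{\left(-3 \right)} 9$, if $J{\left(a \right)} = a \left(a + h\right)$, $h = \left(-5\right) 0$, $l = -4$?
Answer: $- \frac{3402}{5} \approx -680.4$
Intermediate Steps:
$h = 0$
$L{\left(K \right)} = \frac{-3 + K^{2} - 4 K}{K}$ ($L{\left(K \right)} = \frac{\left(K^{2} - 4 K\right) - 3}{K} = \frac{-3 + K^{2} - 4 K}{K}$)
$J{\left(a \right)} = a^{2}$ ($J{\left(a \right)} = a \left(a + 0\right) = a a = a^{2}$)
$L{\left(-5 \right)} J{\left(-3 \right)} 9 = \left(-4 - 5 - \frac{3}{-5}\right) \left(-3\right)^{2} \cdot 9 = \left(-4 - 5 - - \frac{3}{5}\right) 9 \cdot 9 = \left(-4 - 5 + \frac{3}{5}\right) 9 \cdot 9 = \left(- \frac{42}{5}\right) 9 \cdot 9 = \left(- \frac{378}{5}\right) 9 = - \frac{3402}{5}$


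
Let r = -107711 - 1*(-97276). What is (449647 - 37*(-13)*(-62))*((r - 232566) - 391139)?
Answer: -266227825500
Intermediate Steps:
r = -10435 (r = -107711 + 97276 = -10435)
(449647 - 37*(-13)*(-62))*((r - 232566) - 391139) = (449647 - 37*(-13)*(-62))*((-10435 - 232566) - 391139) = (449647 + 481*(-62))*(-243001 - 391139) = (449647 - 29822)*(-634140) = 419825*(-634140) = -266227825500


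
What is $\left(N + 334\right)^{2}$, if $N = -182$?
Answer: $23104$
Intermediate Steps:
$\left(N + 334\right)^{2} = \left(-182 + 334\right)^{2} = 152^{2} = 23104$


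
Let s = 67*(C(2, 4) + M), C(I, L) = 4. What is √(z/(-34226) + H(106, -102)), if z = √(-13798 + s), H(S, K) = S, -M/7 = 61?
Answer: √(124170422056 - 34226*I*√42139)/34226 ≈ 10.296 - 0.00029127*I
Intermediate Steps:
M = -427 (M = -7*61 = -427)
s = -28341 (s = 67*(4 - 427) = 67*(-423) = -28341)
z = I*√42139 (z = √(-13798 - 28341) = √(-42139) = I*√42139 ≈ 205.28*I)
√(z/(-34226) + H(106, -102)) = √((I*√42139)/(-34226) + 106) = √((I*√42139)*(-1/34226) + 106) = √(-I*√42139/34226 + 106) = √(106 - I*√42139/34226)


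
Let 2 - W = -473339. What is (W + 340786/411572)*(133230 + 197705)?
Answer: 32235425726796765/205786 ≈ 1.5665e+11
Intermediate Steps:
W = 473341 (W = 2 - 1*(-473339) = 2 + 473339 = 473341)
(W + 340786/411572)*(133230 + 197705) = (473341 + 340786/411572)*(133230 + 197705) = (473341 + 340786*(1/411572))*330935 = (473341 + 170393/205786)*330935 = (97407121419/205786)*330935 = 32235425726796765/205786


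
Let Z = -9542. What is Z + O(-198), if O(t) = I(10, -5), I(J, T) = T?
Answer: -9547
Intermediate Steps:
O(t) = -5
Z + O(-198) = -9542 - 5 = -9547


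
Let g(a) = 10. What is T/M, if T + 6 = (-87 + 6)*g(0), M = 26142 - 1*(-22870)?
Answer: -204/12253 ≈ -0.016649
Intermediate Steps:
M = 49012 (M = 26142 + 22870 = 49012)
T = -816 (T = -6 + (-87 + 6)*10 = -6 - 81*10 = -6 - 810 = -816)
T/M = -816/49012 = -816*1/49012 = -204/12253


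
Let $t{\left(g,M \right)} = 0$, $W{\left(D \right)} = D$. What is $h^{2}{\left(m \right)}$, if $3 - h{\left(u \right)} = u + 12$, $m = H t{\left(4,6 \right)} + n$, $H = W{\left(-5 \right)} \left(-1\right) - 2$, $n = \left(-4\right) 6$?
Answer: $225$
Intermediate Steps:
$n = -24$
$H = 3$ ($H = \left(-5\right) \left(-1\right) - 2 = 5 - 2 = 3$)
$m = -24$ ($m = 3 \cdot 0 - 24 = 0 - 24 = -24$)
$h{\left(u \right)} = -9 - u$ ($h{\left(u \right)} = 3 - \left(u + 12\right) = 3 - \left(12 + u\right) = -9 - u$)
$h^{2}{\left(m \right)} = \left(-9 - -24\right)^{2} = \left(-9 + 24\right)^{2} = 15^{2} = 225$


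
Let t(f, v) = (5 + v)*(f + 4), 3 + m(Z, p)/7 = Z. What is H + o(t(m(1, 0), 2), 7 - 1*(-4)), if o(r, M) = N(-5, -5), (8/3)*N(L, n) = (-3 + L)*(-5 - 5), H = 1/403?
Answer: 12091/403 ≈ 30.002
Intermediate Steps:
m(Z, p) = -21 + 7*Z
t(f, v) = (4 + f)*(5 + v) (t(f, v) = (5 + v)*(4 + f) = (4 + f)*(5 + v))
H = 1/403 ≈ 0.0024814
N(L, n) = 45/4 - 15*L/4 (N(L, n) = 3*((-3 + L)*(-5 - 5))/8 = 3*((-3 + L)*(-10))/8 = 3*(30 - 10*L)/8 = 45/4 - 15*L/4)
o(r, M) = 30 (o(r, M) = 45/4 - 15/4*(-5) = 45/4 + 75/4 = 30)
H + o(t(m(1, 0), 2), 7 - 1*(-4)) = 1/403 + 30 = 12091/403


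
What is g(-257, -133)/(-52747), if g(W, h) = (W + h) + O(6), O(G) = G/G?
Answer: 389/52747 ≈ 0.0073748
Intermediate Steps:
O(G) = 1
g(W, h) = 1 + W + h (g(W, h) = (W + h) + 1 = 1 + W + h)
g(-257, -133)/(-52747) = (1 - 257 - 133)/(-52747) = -389*(-1/52747) = 389/52747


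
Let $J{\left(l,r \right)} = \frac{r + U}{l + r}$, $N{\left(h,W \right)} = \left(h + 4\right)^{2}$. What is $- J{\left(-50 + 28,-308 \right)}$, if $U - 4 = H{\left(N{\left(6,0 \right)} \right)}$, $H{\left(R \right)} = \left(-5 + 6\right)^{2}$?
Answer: $- \frac{101}{110} \approx -0.91818$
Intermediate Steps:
$N{\left(h,W \right)} = \left(4 + h\right)^{2}$
$H{\left(R \right)} = 1$ ($H{\left(R \right)} = 1^{2} = 1$)
$U = 5$ ($U = 4 + 1 = 5$)
$J{\left(l,r \right)} = \frac{5 + r}{l + r}$ ($J{\left(l,r \right)} = \frac{r + 5}{l + r} = \frac{5 + r}{l + r}$)
$- J{\left(-50 + 28,-308 \right)} = - \frac{5 - 308}{\left(-50 + 28\right) - 308} = - \frac{-303}{-22 - 308} = - \frac{-303}{-330} = - \frac{\left(-1\right) \left(-303\right)}{330} = \left(-1\right) \frac{101}{110} = - \frac{101}{110}$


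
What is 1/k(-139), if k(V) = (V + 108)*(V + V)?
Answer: 1/8618 ≈ 0.00011604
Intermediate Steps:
k(V) = 2*V*(108 + V) (k(V) = (108 + V)*(2*V) = 2*V*(108 + V))
1/k(-139) = 1/(2*(-139)*(108 - 139)) = 1/(2*(-139)*(-31)) = 1/8618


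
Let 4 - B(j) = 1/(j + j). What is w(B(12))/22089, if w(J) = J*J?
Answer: 9025/12723264 ≈ 0.00070933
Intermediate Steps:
B(j) = 4 - 1/(2*j) (B(j) = 4 - 1/(j + j) = 4 - 1/(2*j))
w(J) = J²
w(B(12))/22089 = (4 - ½/12)²/22089 = (4 - ½*1/12)²*(1/22089) = (4 - 1/24)²*(1/22089) = (95/24)²*(1/22089) = (9025/576)*(1/22089) = 9025/12723264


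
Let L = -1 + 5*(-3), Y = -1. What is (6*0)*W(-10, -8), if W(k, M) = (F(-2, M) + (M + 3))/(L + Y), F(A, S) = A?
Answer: 0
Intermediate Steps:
L = -16 (L = -1 - 15 = -16)
W(k, M) = -1/17 - M/17 (W(k, M) = (-2 + (M + 3))/(-16 - 1) = (-2 + (3 + M))/(-17) = (1 + M)*(-1/17) = -1/17 - M/17)
(6*0)*W(-10, -8) = (6*0)*(-1/17 - 1/17*(-8)) = 0*(-1/17 + 8/17) = 0*(7/17) = 0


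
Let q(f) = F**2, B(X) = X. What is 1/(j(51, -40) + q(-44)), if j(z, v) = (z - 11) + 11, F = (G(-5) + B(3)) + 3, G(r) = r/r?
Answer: 1/100 ≈ 0.010000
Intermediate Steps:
G(r) = 1
F = 7 (F = (1 + 3) + 3 = 4 + 3 = 7)
j(z, v) = z (j(z, v) = (-11 + z) + 11 = z)
q(f) = 49 (q(f) = 7**2 = 49)
1/(j(51, -40) + q(-44)) = 1/(51 + 49) = 1/100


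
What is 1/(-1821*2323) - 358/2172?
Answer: -252401281/1531326246 ≈ -0.16483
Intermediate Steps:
1/(-1821*2323) - 358/2172 = -1/1821*1/2323 - 358*1/2172 = -1/4230183 - 179/1086 = -252401281/1531326246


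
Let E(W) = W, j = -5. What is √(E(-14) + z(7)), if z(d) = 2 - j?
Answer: I*√7 ≈ 2.6458*I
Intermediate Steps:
z(d) = 7 (z(d) = 2 - 1*(-5) = 2 + 5 = 7)
√(E(-14) + z(7)) = √(-14 + 7) = √(-7) = I*√7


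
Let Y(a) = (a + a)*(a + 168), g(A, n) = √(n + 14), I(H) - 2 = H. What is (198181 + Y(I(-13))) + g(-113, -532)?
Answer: 194727 + I*√518 ≈ 1.9473e+5 + 22.76*I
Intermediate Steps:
I(H) = 2 + H
g(A, n) = √(14 + n)
Y(a) = 2*a*(168 + a) (Y(a) = (2*a)*(168 + a) = 2*a*(168 + a))
(198181 + Y(I(-13))) + g(-113, -532) = (198181 + 2*(2 - 13)*(168 + (2 - 13))) + √(14 - 532) = (198181 + 2*(-11)*(168 - 11)) + √(-518) = (198181 + 2*(-11)*157) + I*√518 = (198181 - 3454) + I*√518 = 194727 + I*√518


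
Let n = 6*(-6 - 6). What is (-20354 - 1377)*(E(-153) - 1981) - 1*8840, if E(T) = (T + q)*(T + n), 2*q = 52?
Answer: -577923054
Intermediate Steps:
q = 26 (q = (1/2)*52 = 26)
n = -72 (n = 6*(-12) = -72)
E(T) = (-72 + T)*(26 + T) (E(T) = (T + 26)*(T - 72) = (26 + T)*(-72 + T) = (-72 + T)*(26 + T))
(-20354 - 1377)*(E(-153) - 1981) - 1*8840 = (-20354 - 1377)*((-1872 + (-153)**2 - 46*(-153)) - 1981) - 1*8840 = -21731*((-1872 + 23409 + 7038) - 1981) - 8840 = -21731*(28575 - 1981) - 8840 = -21731*26594 - 8840 = -577914214 - 8840 = -577923054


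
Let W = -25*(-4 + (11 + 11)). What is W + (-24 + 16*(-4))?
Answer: -538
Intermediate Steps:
W = -450 (W = -25*(-4 + 22) = -25*18 = -450)
W + (-24 + 16*(-4)) = -450 + (-24 + 16*(-4)) = -450 + (-24 - 64) = -450 - 88 = -538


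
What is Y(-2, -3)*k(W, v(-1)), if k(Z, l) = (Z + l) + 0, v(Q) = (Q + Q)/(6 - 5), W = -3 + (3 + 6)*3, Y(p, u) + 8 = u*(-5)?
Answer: 154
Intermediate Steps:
Y(p, u) = -8 - 5*u (Y(p, u) = -8 + u*(-5) = -8 - 5*u)
W = 24 (W = -3 + 9*3 = -3 + 27 = 24)
v(Q) = 2*Q (v(Q) = (2*Q)/1 = (2*Q)*1 = 2*Q)
k(Z, l) = Z + l
Y(-2, -3)*k(W, v(-1)) = (-8 - 5*(-3))*(24 + 2*(-1)) = (-8 + 15)*(24 - 2) = 7*22 = 154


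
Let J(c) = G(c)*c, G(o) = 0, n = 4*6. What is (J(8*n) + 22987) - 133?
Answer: 22854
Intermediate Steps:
n = 24
J(c) = 0 (J(c) = 0*c = 0)
(J(8*n) + 22987) - 133 = (0 + 22987) - 133 = 22987 - 133 = 22854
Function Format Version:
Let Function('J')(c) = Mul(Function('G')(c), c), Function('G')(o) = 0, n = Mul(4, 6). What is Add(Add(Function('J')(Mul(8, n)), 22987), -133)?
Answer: 22854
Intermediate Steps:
n = 24
Function('J')(c) = 0 (Function('J')(c) = Mul(0, c) = 0)
Add(Add(Function('J')(Mul(8, n)), 22987), -133) = Add(Add(0, 22987), -133) = Add(22987, -133) = 22854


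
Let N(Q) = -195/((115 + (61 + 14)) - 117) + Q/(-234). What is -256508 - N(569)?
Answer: -4381582489/17082 ≈ -2.5650e+5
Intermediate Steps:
N(Q) = -195/73 - Q/234 (N(Q) = -195/((115 + 75) - 117) + Q*(-1/234) = -195/(190 - 117) - Q/234 = -195/73 - Q/234)
-256508 - N(569) = -256508 - (-195/73 - 1/234*569) = -256508 - (-195/73 - 569/234) = -256508 - 1*(-87167/17082) = -256508 + 87167/17082 = -4381582489/17082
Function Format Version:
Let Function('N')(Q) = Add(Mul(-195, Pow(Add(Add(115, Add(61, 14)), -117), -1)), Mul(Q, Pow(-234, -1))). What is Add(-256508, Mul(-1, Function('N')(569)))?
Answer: Rational(-4381582489, 17082) ≈ -2.5650e+5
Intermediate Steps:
Function('N')(Q) = Add(Rational(-195, 73), Mul(Rational(-1, 234), Q)) (Function('N')(Q) = Add(Mul(-195, Pow(Add(Add(115, 75), -117), -1)), Mul(Q, Rational(-1, 234))) = Add(Mul(-195, Pow(Add(190, -117), -1)), Mul(Rational(-1, 234), Q)) = Add(Mul(-195, Pow(73, -1)), Mul(Rational(-1, 234), Q)) = Add(Mul(-195, Rational(1, 73)), Mul(Rational(-1, 234), Q)) = Add(Rational(-195, 73), Mul(Rational(-1, 234), Q)))
Add(-256508, Mul(-1, Function('N')(569))) = Add(-256508, Mul(-1, Add(Rational(-195, 73), Mul(Rational(-1, 234), 569)))) = Add(-256508, Mul(-1, Add(Rational(-195, 73), Rational(-569, 234)))) = Add(-256508, Mul(-1, Rational(-87167, 17082))) = Add(-256508, Rational(87167, 17082)) = Rational(-4381582489, 17082)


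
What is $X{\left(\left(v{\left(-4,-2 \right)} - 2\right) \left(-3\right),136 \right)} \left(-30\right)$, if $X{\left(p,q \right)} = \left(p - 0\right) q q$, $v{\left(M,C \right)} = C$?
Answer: $-6658560$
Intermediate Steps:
$X{\left(p,q \right)} = p q^{2}$ ($X{\left(p,q \right)} = \left(p + 0\right) q q = p q q = p q^{2}$)
$X{\left(\left(v{\left(-4,-2 \right)} - 2\right) \left(-3\right),136 \right)} \left(-30\right) = \left(-2 - 2\right) \left(-3\right) 136^{2} \left(-30\right) = \left(-4\right) \left(-3\right) 18496 \left(-30\right) = 12 \cdot 18496 \left(-30\right) = 221952 \left(-30\right) = -6658560$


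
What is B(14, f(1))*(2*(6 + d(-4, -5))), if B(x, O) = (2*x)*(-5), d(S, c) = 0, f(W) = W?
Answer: -1680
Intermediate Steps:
B(x, O) = -10*x
B(14, f(1))*(2*(6 + d(-4, -5))) = (-10*14)*(2*(6 + 0)) = -280*6 = -140*12 = -1680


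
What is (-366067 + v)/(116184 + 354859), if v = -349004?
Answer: -715071/471043 ≈ -1.5181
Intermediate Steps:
(-366067 + v)/(116184 + 354859) = (-366067 - 349004)/(116184 + 354859) = -715071/471043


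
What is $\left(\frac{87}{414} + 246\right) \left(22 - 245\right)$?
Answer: $- \frac{7576871}{138} \approx -54905.0$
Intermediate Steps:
$\left(\frac{87}{414} + 246\right) \left(22 - 245\right) = \left(87 \cdot \frac{1}{414} + 246\right) \left(-223\right) = \left(\frac{29}{138} + 246\right) \left(-223\right) = \frac{33977}{138} \left(-223\right) = - \frac{7576871}{138}$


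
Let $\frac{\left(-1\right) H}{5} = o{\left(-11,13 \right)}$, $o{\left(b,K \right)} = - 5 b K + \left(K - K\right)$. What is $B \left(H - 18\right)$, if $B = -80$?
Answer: $287440$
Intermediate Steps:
$o{\left(b,K \right)} = - 5 K b$ ($o{\left(b,K \right)} = - 5 K b + 0 = - 5 K b$)
$H = -3575$ ($H = - 5 \left(\left(-5\right) 13 \left(-11\right)\right) = \left(-5\right) 715 = -3575$)
$B \left(H - 18\right) = - 80 \left(-3575 - 18\right) = \left(-80\right) \left(-3593\right) = 287440$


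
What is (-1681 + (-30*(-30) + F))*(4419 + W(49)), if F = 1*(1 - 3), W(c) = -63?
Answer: -3410748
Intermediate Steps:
F = -2 (F = 1*(-2) = -2)
(-1681 + (-30*(-30) + F))*(4419 + W(49)) = (-1681 + (-30*(-30) - 2))*(4419 - 63) = (-1681 + (900 - 2))*4356 = (-1681 + 898)*4356 = -783*4356 = -3410748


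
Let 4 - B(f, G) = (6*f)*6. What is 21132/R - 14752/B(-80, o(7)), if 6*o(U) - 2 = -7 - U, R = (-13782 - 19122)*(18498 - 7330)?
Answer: -37645875003/7359644992 ≈ -5.1152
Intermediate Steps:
R = -367471872 (R = -32904*11168 = -367471872)
o(U) = -⅚ - U/6 (o(U) = ⅓ + (-7 - U)/6 = ⅓ + (-7/6 - U/6) = -⅚ - U/6)
B(f, G) = 4 - 36*f (B(f, G) = 4 - 6*f*6 = 4 - 36*f)
21132/R - 14752/B(-80, o(7)) = 21132/(-367471872) - 14752/(4 - 36*(-80)) = 21132*(-1/367471872) - 14752/(4 + 2880) = -587/10207552 - 14752/2884 = -587/10207552 - 14752*1/2884 = -587/10207552 - 3688/721 = -37645875003/7359644992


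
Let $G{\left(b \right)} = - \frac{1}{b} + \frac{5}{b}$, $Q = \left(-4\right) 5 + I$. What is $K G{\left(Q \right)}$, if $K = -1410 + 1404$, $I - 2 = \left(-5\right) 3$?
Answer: $\frac{8}{11} \approx 0.72727$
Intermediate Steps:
$I = -13$ ($I = 2 - 15 = -13$)
$K = -6$
$Q = -33$ ($Q = \left(-4\right) 5 - 13 = -20 - 13 = -33$)
$G{\left(b \right)} = \frac{4}{b}$
$K G{\left(Q \right)} = - 6 \frac{4}{-33} = - 6 \cdot 4 \left(- \frac{1}{33}\right) = \left(-6\right) \left(- \frac{4}{33}\right) = \frac{8}{11}$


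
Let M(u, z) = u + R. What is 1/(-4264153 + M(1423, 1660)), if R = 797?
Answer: -1/4261933 ≈ -2.3464e-7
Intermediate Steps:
M(u, z) = 797 + u (M(u, z) = u + 797 = 797 + u)
1/(-4264153 + M(1423, 1660)) = 1/(-4264153 + (797 + 1423)) = 1/(-4264153 + 2220) = 1/(-4261933) = -1/4261933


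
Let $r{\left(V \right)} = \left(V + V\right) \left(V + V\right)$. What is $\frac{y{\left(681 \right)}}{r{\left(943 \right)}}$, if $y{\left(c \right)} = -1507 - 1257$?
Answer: $- \frac{691}{889249} \approx -0.00077706$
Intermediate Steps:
$y{\left(c \right)} = -2764$ ($y{\left(c \right)} = -1507 - 1257 = -2764$)
$r{\left(V \right)} = 4 V^{2}$ ($r{\left(V \right)} = 2 V 2 V = 4 V^{2}$)
$\frac{y{\left(681 \right)}}{r{\left(943 \right)}} = - \frac{2764}{4 \cdot 943^{2}} = - \frac{2764}{4 \cdot 889249} = - \frac{2764}{3556996} = \left(-2764\right) \frac{1}{3556996} = - \frac{691}{889249}$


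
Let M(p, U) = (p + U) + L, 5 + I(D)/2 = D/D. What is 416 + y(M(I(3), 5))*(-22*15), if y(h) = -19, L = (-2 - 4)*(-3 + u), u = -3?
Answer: 6686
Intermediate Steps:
L = 36 (L = (-2 - 4)*(-3 - 3) = -6*(-6) = 36)
I(D) = -8 (I(D) = -10 + 2*(D/D) = -10 + 2*1 = -10 + 2 = -8)
M(p, U) = 36 + U + p (M(p, U) = (p + U) + 36 = (U + p) + 36 = 36 + U + p)
416 + y(M(I(3), 5))*(-22*15) = 416 - (-418)*15 = 416 - 19*(-330) = 416 + 6270 = 6686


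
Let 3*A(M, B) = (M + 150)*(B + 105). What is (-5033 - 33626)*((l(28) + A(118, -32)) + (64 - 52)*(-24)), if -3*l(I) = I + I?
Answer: -720758396/3 ≈ -2.4025e+8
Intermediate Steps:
l(I) = -2*I/3 (l(I) = -(I + I)/3 = -2*I/3)
A(M, B) = (105 + B)*(150 + M)/3 (A(M, B) = ((M + 150)*(B + 105))/3 = ((150 + M)*(105 + B))/3 = ((105 + B)*(150 + M))/3 = (105 + B)*(150 + M)/3)
(-5033 - 33626)*((l(28) + A(118, -32)) + (64 - 52)*(-24)) = (-5033 - 33626)*((-⅔*28 + (5250 + 35*118 + 50*(-32) + (⅓)*(-32)*118)) + (64 - 52)*(-24)) = -38659*((-56/3 + (5250 + 4130 - 1600 - 3776/3)) + 12*(-24)) = -38659*((-56/3 + 19564/3) - 288) = -38659*(19508/3 - 288) = -38659*18644/3 = -720758396/3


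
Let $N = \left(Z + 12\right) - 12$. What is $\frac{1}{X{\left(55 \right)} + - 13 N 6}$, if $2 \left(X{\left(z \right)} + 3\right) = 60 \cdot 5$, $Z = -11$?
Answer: $\frac{1}{1005} \approx 0.00099503$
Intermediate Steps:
$X{\left(z \right)} = 147$ ($X{\left(z \right)} = -3 + \frac{60 \cdot 5}{2} = -3 + \frac{1}{2} \cdot 300 = -3 + 150 = 147$)
$N = -11$ ($N = \left(-11 + 12\right) - 12 = 1 - 12 = -11$)
$\frac{1}{X{\left(55 \right)} + - 13 N 6} = \frac{1}{147 + \left(-13\right) \left(-11\right) 6} = \frac{1}{147 + 143 \cdot 6} = \frac{1}{147 + 858} = \frac{1}{1005}$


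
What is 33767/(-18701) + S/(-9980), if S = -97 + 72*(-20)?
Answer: -308251223/186635980 ≈ -1.6516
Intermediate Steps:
S = -1537 (S = -97 - 1440 = -1537)
33767/(-18701) + S/(-9980) = 33767/(-18701) - 1537/(-9980) = 33767*(-1/18701) - 1537*(-1/9980) = -33767/18701 + 1537/9980 = -308251223/186635980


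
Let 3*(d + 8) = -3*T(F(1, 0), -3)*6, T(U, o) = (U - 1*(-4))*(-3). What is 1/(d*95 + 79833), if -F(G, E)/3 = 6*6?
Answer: -1/98767 ≈ -1.0125e-5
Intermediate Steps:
F(G, E) = -108 (F(G, E) = -18*6 = -3*36 = -108)
T(U, o) = -12 - 3*U (T(U, o) = (U + 4)*(-3) = (4 + U)*(-3) = -12 - 3*U)
d = -1880 (d = -8 + (-3*(-12 - 3*(-108))*6)/3 = -8 + (-3*(-12 + 324)*6)/3 = -8 + (-3*312*6)/3 = -8 + (-936*6)/3 = -8 + (⅓)*(-5616) = -8 - 1872 = -1880)
1/(d*95 + 79833) = 1/(-1880*95 + 79833) = 1/(-178600 + 79833) = 1/(-98767) = -1/98767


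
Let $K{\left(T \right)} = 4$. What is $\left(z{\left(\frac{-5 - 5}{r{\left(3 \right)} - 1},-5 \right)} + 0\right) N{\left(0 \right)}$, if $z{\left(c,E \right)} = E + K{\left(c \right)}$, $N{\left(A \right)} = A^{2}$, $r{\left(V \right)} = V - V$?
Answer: $0$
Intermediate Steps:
$r{\left(V \right)} = 0$
$z{\left(c,E \right)} = 4 + E$ ($z{\left(c,E \right)} = E + 4 = 4 + E$)
$\left(z{\left(\frac{-5 - 5}{r{\left(3 \right)} - 1},-5 \right)} + 0\right) N{\left(0 \right)} = \left(\left(4 - 5\right) + 0\right) 0^{2} = \left(-1 + 0\right) 0 = \left(-1\right) 0 = 0$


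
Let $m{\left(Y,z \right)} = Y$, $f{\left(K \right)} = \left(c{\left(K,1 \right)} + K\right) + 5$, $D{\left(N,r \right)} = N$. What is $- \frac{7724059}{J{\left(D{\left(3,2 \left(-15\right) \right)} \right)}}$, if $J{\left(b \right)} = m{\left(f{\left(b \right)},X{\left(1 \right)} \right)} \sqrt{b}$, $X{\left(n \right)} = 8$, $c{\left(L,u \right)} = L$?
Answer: $- \frac{7724059 \sqrt{3}}{33} \approx -4.0541 \cdot 10^{5}$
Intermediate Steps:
$f{\left(K \right)} = 5 + 2 K$ ($f{\left(K \right)} = \left(K + K\right) + 5 = 2 K + 5 = 5 + 2 K$)
$J{\left(b \right)} = \sqrt{b} \left(5 + 2 b\right)$ ($J{\left(b \right)} = \left(5 + 2 b\right) \sqrt{b} = \sqrt{b} \left(5 + 2 b\right)$)
$- \frac{7724059}{J{\left(D{\left(3,2 \left(-15\right) \right)} \right)}} = - \frac{7724059}{\sqrt{3} \left(5 + 2 \cdot 3\right)} = - \frac{7724059}{\sqrt{3} \left(5 + 6\right)} = - \frac{7724059}{\sqrt{3} \cdot 11} = - \frac{7724059}{11 \sqrt{3}} = - 7724059 \frac{\sqrt{3}}{33} = - \frac{7724059 \sqrt{3}}{33}$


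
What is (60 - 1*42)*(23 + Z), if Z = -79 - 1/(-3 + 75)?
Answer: -4033/4 ≈ -1008.3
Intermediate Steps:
Z = -5689/72 (Z = -79 - 1/72 = -5689/72 ≈ -79.014)
(60 - 1*42)*(23 + Z) = (60 - 1*42)*(23 - 5689/72) = (60 - 42)*(-4033/72) = 18*(-4033/72) = -4033/4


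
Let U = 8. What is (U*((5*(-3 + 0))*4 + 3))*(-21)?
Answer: 9576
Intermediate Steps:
(U*((5*(-3 + 0))*4 + 3))*(-21) = (8*((5*(-3 + 0))*4 + 3))*(-21) = (8*((5*(-3))*4 + 3))*(-21) = (8*(-15*4 + 3))*(-21) = (8*(-60 + 3))*(-21) = (8*(-57))*(-21) = -456*(-21) = 9576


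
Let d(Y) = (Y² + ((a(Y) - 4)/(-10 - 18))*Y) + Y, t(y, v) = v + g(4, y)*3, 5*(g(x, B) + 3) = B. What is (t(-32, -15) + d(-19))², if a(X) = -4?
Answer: 105431824/1225 ≈ 86067.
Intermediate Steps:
g(x, B) = -3 + B/5
t(y, v) = -9 + v + 3*y/5 (t(y, v) = v + (-3 + y/5)*3 = v + (-9 + 3*y/5) = -9 + v + 3*y/5)
d(Y) = Y² + 9*Y/7 (d(Y) = (Y² + ((-4 - 4)/(-10 - 18))*Y) + Y = (Y² + (-8/(-28))*Y) + Y = (Y² + (-8*(-1/28))*Y) + Y = (Y² + 2*Y/7) + Y = Y² + 9*Y/7)
(t(-32, -15) + d(-19))² = ((-9 - 15 + (⅗)*(-32)) + (⅐)*(-19)*(9 + 7*(-19)))² = ((-9 - 15 - 96/5) + (⅐)*(-19)*(9 - 133))² = (-216/5 + (⅐)*(-19)*(-124))² = (-216/5 + 2356/7)² = (10268/35)² = 105431824/1225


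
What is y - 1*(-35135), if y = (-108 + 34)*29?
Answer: 32989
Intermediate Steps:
y = -2146 (y = -74*29 = -2146)
y - 1*(-35135) = -2146 - 1*(-35135) = -2146 + 35135 = 32989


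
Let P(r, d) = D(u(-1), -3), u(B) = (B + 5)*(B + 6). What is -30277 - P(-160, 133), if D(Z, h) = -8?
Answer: -30269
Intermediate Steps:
u(B) = (5 + B)*(6 + B)
P(r, d) = -8
-30277 - P(-160, 133) = -30277 - 1*(-8) = -30277 + 8 = -30269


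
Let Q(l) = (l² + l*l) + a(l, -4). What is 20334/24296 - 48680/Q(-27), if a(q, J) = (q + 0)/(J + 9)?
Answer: -2882980279/88230924 ≈ -32.675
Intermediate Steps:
a(q, J) = q/(9 + J)
Q(l) = 2*l² + l/5 (Q(l) = (l² + l*l) + l/(9 - 4) = (l² + l²) + l/5 = 2*l² + l*(⅕) = 2*l² + l/5)
20334/24296 - 48680/Q(-27) = 20334/24296 - 48680*(-5/(27*(1 + 10*(-27)))) = 20334*(1/24296) - 48680*(-5/(27*(1 - 270))) = 10167/12148 - 48680/((⅕)*(-27)*(-269)) = 10167/12148 - 48680/7263/5 = 10167/12148 - 48680*5/7263 = 10167/12148 - 243400/7263 = -2882980279/88230924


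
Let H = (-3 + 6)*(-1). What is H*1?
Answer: -3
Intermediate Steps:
H = -3 (H = 3*(-1) = -3)
H*1 = -3*1 = -3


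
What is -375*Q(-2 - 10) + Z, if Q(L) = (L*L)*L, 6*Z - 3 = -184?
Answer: 3887819/6 ≈ 6.4797e+5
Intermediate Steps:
Z = -181/6 (Z = ½ + (⅙)*(-184) = ½ - 92/3 = -181/6 ≈ -30.167)
Q(L) = L³ (Q(L) = L²*L = L³)
-375*Q(-2 - 10) + Z = -375*(-2 - 10)³ - 181/6 = -375*(-12)³ - 181/6 = -375*(-1728) - 181/6 = 648000 - 181/6 = 3887819/6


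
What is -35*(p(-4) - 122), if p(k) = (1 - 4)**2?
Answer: 3955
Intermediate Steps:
p(k) = 9 (p(k) = (-3)**2 = 9)
-35*(p(-4) - 122) = -35*(9 - 122) = -35*(-113) = 3955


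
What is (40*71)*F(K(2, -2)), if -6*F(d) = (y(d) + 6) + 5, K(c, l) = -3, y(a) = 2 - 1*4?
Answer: -4260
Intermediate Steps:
y(a) = -2 (y(a) = 2 - 4 = -2)
F(d) = -3/2 (F(d) = -((-2 + 6) + 5)/6 = -(4 + 5)/6 = -⅙*9 = -3/2)
(40*71)*F(K(2, -2)) = (40*71)*(-3/2) = 2840*(-3/2) = -4260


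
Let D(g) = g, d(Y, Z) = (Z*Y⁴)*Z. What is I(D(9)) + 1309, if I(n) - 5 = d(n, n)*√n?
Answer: 1595637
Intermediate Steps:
d(Y, Z) = Y⁴*Z²
I(n) = 5 + n^(13/2) (I(n) = 5 + (n⁴*n²)*√n = 5 + n⁶*√n = 5 + n^(13/2))
I(D(9)) + 1309 = (5 + 9^(13/2)) + 1309 = (5 + 1594323) + 1309 = 1594328 + 1309 = 1595637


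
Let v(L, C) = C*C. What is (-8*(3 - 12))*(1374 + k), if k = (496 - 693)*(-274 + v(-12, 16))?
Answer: 354240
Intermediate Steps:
v(L, C) = C**2
k = 3546 (k = (496 - 693)*(-274 + 16**2) = -197*(-274 + 256) = -197*(-18) = 3546)
(-8*(3 - 12))*(1374 + k) = (-8*(3 - 12))*(1374 + 3546) = -8*(-9)*4920 = 72*4920 = 354240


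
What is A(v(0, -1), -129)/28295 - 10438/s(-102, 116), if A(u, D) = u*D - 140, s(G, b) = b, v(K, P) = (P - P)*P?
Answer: -29535945/328222 ≈ -89.988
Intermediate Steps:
v(K, P) = 0 (v(K, P) = 0*P = 0)
A(u, D) = -140 + D*u (A(u, D) = D*u - 140 = -140 + D*u)
A(v(0, -1), -129)/28295 - 10438/s(-102, 116) = (-140 - 129*0)/28295 - 10438/116 = (-140 + 0)*(1/28295) - 10438*1/116 = -140*1/28295 - 5219/58 = -28/5659 - 5219/58 = -29535945/328222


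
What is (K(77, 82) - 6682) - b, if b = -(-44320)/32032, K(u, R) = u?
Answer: -6612990/1001 ≈ -6606.4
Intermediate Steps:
b = 1385/1001 (b = -(-44320)/32032 = -1*(-1385/1001) = 1385/1001 ≈ 1.3836)
(K(77, 82) - 6682) - b = (77 - 6682) - 1*1385/1001 = -6605 - 1385/1001 = -6612990/1001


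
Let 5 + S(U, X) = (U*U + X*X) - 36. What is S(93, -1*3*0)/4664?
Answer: 1076/583 ≈ 1.8456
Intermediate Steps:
S(U, X) = -41 + U² + X² (S(U, X) = -5 + ((U*U + X*X) - 36) = -5 + ((U² + X²) - 36) = -5 + (-36 + U² + X²) = -41 + U² + X²)
S(93, -1*3*0)/4664 = (-41 + 93² + (-1*3*0)²)/4664 = (-41 + 8649 + (-3*0)²)*(1/4664) = (-41 + 8649 + 0²)*(1/4664) = (-41 + 8649 + 0)*(1/4664) = 8608*(1/4664) = 1076/583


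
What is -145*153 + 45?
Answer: -22140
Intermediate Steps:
-145*153 + 45 = -22185 + 45 = -22140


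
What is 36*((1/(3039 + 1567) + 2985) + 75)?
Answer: 253698498/2303 ≈ 1.1016e+5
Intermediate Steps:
36*((1/(3039 + 1567) + 2985) + 75) = 36*((1/4606 + 2985) + 75) = 36*(13748911/4606 + 75) = 36*(14094361/4606) = 253698498/2303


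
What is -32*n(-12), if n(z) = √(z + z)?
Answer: -64*I*√6 ≈ -156.77*I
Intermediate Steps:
n(z) = √2*√z (n(z) = √(2*z) = √2*√z)
-32*n(-12) = -32*√2*√(-12) = -32*√2*2*I*√3 = -64*I*√6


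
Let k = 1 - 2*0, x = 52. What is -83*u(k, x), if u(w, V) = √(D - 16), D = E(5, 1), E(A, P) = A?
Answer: -83*I*√11 ≈ -275.28*I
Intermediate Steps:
D = 5
k = 1 (k = 1 + 0 = 1)
u(w, V) = I*√11 (u(w, V) = √(5 - 16) = √(-11) = I*√11)
-83*u(k, x) = -83*I*√11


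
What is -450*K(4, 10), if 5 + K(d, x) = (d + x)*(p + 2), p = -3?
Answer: 8550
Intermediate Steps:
K(d, x) = -5 - d - x (K(d, x) = -5 + (d + x)*(-3 + 2) = -5 + (d + x)*(-1) = -5 + (-d - x) = -5 - d - x)
-450*K(4, 10) = -450*(-5 - 1*4 - 1*10) = -450*(-5 - 4 - 10) = -450*(-19) = 8550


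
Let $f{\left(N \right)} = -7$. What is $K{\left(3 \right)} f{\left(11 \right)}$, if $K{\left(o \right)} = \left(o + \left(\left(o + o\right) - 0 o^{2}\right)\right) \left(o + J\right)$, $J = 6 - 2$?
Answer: $-441$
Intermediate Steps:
$J = 4$ ($J = 6 - 2 = 4$)
$K{\left(o \right)} = 3 o \left(4 + o\right)$ ($K{\left(o \right)} = \left(o + \left(\left(o + o\right) - 0 o^{2}\right)\right) \left(o + 4\right) = \left(o + \left(2 o - 0\right)\right) \left(4 + o\right) = \left(o + \left(2 o + 0\right)\right) \left(4 + o\right) = \left(o + 2 o\right) \left(4 + o\right) = 3 o \left(4 + o\right)$)
$K{\left(3 \right)} f{\left(11 \right)} = 3 \cdot 3 \left(4 + 3\right) \left(-7\right) = 3 \cdot 3 \cdot 7 \left(-7\right) = 63 \left(-7\right) = -441$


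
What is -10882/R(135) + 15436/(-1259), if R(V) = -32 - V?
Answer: 11122626/210253 ≈ 52.901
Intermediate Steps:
-10882/R(135) + 15436/(-1259) = -10882/(-32 - 1*135) + 15436/(-1259) = -10882/(-32 - 135) + 15436*(-1/1259) = -10882/(-167) - 15436/1259 = -10882*(-1/167) - 15436/1259 = 10882/167 - 15436/1259 = 11122626/210253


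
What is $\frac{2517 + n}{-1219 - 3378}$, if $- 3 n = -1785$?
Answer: $- \frac{3112}{4597} \approx -0.67696$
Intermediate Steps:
$n = 595$ ($n = \left(- \frac{1}{3}\right) \left(-1785\right) = 595$)
$\frac{2517 + n}{-1219 - 3378} = \frac{2517 + 595}{-1219 - 3378} = \frac{3112}{-4597} = 3112 \left(- \frac{1}{4597}\right) = - \frac{3112}{4597}$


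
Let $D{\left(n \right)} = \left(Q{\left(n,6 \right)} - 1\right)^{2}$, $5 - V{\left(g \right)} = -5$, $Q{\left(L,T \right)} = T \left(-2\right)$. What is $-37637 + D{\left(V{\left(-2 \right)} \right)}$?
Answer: $-37468$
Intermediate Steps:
$Q{\left(L,T \right)} = - 2 T$
$V{\left(g \right)} = 10$ ($V{\left(g \right)} = 5 - -5 = 5 + 5 = 10$)
$D{\left(n \right)} = 169$ ($D{\left(n \right)} = \left(\left(-2\right) 6 - 1\right)^{2} = \left(-12 - 1\right)^{2} = \left(-13\right)^{2} = 169$)
$-37637 + D{\left(V{\left(-2 \right)} \right)} = -37637 + 169 = -37468$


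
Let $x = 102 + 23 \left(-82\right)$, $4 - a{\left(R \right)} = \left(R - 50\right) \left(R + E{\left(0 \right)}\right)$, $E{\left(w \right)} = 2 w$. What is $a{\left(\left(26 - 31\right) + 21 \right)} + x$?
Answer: $-1236$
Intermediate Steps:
$a{\left(R \right)} = 4 - R \left(-50 + R\right)$ ($a{\left(R \right)} = 4 - \left(R - 50\right) \left(R + 2 \cdot 0\right) = 4 - \left(-50 + R\right) \left(R + 0\right) = 4 - \left(-50 + R\right) R = 4 - R \left(-50 + R\right)$)
$x = -1784$ ($x = 102 - 1886 = -1784$)
$a{\left(\left(26 - 31\right) + 21 \right)} + x = \left(4 - \left(\left(26 - 31\right) + 21\right)^{2} + 50 \left(\left(26 - 31\right) + 21\right)\right) - 1784 = \left(4 - \left(-5 + 21\right)^{2} + 50 \left(-5 + 21\right)\right) - 1784 = \left(4 - 16^{2} + 50 \cdot 16\right) - 1784 = \left(4 - 256 + 800\right) - 1784 = 548 - 1784 = -1236$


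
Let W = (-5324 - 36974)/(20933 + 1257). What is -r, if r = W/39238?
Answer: 21149/435345610 ≈ 4.8580e-5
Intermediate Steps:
W = -21149/11095 (W = -42298/22190 = -42298*1/22190 = -21149/11095 ≈ -1.9062)
r = -21149/435345610 (r = -21149/11095/39238 = -21149/11095*1/39238 = -21149/435345610 ≈ -4.8580e-5)
-r = -1*(-21149/435345610) = 21149/435345610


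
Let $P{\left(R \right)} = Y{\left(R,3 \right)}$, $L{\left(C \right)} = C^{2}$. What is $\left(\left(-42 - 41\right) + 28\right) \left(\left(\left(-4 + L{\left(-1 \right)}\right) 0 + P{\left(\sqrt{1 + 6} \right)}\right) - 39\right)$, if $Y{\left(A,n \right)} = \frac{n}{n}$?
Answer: $2090$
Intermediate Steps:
$Y{\left(A,n \right)} = 1$
$P{\left(R \right)} = 1$
$\left(\left(-42 - 41\right) + 28\right) \left(\left(\left(-4 + L{\left(-1 \right)}\right) 0 + P{\left(\sqrt{1 + 6} \right)}\right) - 39\right) = \left(\left(-42 - 41\right) + 28\right) \left(\left(\left(-4 + \left(-1\right)^{2}\right) 0 + 1\right) - 39\right) = \left(\left(-42 - 41\right) + 28\right) \left(\left(\left(-4 + 1\right) 0 + 1\right) - 39\right) = \left(-83 + 28\right) \left(\left(\left(-3\right) 0 + 1\right) - 39\right) = - 55 \left(\left(0 + 1\right) - 39\right) = - 55 \left(1 - 39\right) = \left(-55\right) \left(-38\right) = 2090$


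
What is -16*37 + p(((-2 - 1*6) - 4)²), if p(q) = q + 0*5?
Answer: -448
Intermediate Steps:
p(q) = q (p(q) = q + 0 = q)
-16*37 + p(((-2 - 1*6) - 4)²) = -16*37 + ((-2 - 1*6) - 4)² = -592 + ((-2 - 6) - 4)² = -592 + (-8 - 4)² = -592 + (-12)² = -592 + 144 = -448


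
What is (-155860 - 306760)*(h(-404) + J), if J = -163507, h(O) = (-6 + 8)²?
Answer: 75639757860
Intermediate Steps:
h(O) = 4 (h(O) = 2² = 4)
(-155860 - 306760)*(h(-404) + J) = (-155860 - 306760)*(4 - 163507) = -462620*(-163503) = 75639757860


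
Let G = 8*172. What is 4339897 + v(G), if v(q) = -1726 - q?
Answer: 4336795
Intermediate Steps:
G = 1376
4339897 + v(G) = 4339897 + (-1726 - 1*1376) = 4339897 + (-1726 - 1376) = 4339897 - 3102 = 4336795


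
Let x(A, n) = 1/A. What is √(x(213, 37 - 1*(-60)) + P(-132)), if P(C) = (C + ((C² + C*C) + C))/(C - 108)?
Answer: I*√653745990/2130 ≈ 12.004*I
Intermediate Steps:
P(C) = (2*C + 2*C²)/(-108 + C) (P(C) = (C + ((C² + C²) + C))/(-108 + C) = (C + (2*C² + C))/(-108 + C) = (C + (C + 2*C²))/(-108 + C) = (2*C + 2*C²)/(-108 + C))
√(x(213, 37 - 1*(-60)) + P(-132)) = √(1/213 + 2*(-132)*(1 - 132)/(-108 - 132)) = √(1/213 + 2*(-132)*(-131)/(-240)) = √(1/213 + 2*(-132)*(-1/240)*(-131)) = √(1/213 - 1441/10) = √(-306923/2130) = I*√653745990/2130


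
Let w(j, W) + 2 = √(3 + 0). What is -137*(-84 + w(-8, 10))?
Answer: 11782 - 137*√3 ≈ 11545.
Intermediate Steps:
w(j, W) = -2 + √3 (w(j, W) = -2 + √(3 + 0) = -2 + √3)
-137*(-84 + w(-8, 10)) = -137*(-84 + (-2 + √3)) = -137*(-86 + √3) = 11782 - 137*√3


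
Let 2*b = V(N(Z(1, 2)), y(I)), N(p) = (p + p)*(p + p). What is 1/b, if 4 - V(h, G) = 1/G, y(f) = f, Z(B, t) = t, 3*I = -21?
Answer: 14/29 ≈ 0.48276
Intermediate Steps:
I = -7 (I = (1/3)*(-21) = -7)
N(p) = 4*p**2 (N(p) = (2*p)*(2*p) = 4*p**2)
V(h, G) = 4 - 1/G
b = 29/14 (b = (4 - 1/(-7))/2 = (4 - 1*(-1/7))/2 = (4 + 1/7)/2 = (1/2)*(29/7) = 29/14 ≈ 2.0714)
1/b = 1/(29/14) = 14/29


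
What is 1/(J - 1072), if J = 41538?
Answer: 1/40466 ≈ 2.4712e-5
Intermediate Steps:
1/(J - 1072) = 1/(41538 - 1072) = 1/40466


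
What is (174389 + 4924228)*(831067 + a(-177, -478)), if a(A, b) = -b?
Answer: 4239729473265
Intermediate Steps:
(174389 + 4924228)*(831067 + a(-177, -478)) = (174389 + 4924228)*(831067 - 1*(-478)) = 5098617*(831067 + 478) = 5098617*831545 = 4239729473265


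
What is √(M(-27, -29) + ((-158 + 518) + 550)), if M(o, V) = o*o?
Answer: √1639 ≈ 40.485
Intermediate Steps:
M(o, V) = o²
√(M(-27, -29) + ((-158 + 518) + 550)) = √((-27)² + ((-158 + 518) + 550)) = √(729 + (360 + 550)) = √(729 + 910) = √1639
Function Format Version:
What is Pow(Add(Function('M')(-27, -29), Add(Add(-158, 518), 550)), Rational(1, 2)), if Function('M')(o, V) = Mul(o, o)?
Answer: Pow(1639, Rational(1, 2)) ≈ 40.485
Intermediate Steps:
Function('M')(o, V) = Pow(o, 2)
Pow(Add(Function('M')(-27, -29), Add(Add(-158, 518), 550)), Rational(1, 2)) = Pow(Add(Pow(-27, 2), Add(Add(-158, 518), 550)), Rational(1, 2)) = Pow(Add(729, Add(360, 550)), Rational(1, 2)) = Pow(Add(729, 910), Rational(1, 2)) = Pow(1639, Rational(1, 2))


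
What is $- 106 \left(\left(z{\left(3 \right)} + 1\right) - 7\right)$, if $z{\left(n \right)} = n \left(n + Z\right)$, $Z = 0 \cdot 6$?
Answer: $-318$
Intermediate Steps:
$Z = 0$
$z{\left(n \right)} = n^{2}$ ($z{\left(n \right)} = n \left(n + 0\right) = n n = n^{2}$)
$- 106 \left(\left(z{\left(3 \right)} + 1\right) - 7\right) = - 106 \left(\left(3^{2} + 1\right) - 7\right) = - 106 \left(\left(9 + 1\right) - 7\right) = - 106 \left(10 - 7\right) = \left(-106\right) 3 = -318$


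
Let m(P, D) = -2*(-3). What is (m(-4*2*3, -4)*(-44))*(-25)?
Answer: 6600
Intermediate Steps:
m(P, D) = 6
(m(-4*2*3, -4)*(-44))*(-25) = (6*(-44))*(-25) = -264*(-25) = 6600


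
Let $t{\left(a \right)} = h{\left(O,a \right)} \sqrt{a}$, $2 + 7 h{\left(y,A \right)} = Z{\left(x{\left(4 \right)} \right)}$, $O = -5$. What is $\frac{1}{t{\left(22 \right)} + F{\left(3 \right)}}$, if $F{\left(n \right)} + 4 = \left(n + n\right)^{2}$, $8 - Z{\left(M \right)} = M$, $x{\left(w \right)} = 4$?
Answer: $\frac{196}{6261} - \frac{7 \sqrt{22}}{25044} \approx 0.029994$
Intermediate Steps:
$Z{\left(M \right)} = 8 - M$
$h{\left(y,A \right)} = \frac{2}{7}$ ($h{\left(y,A \right)} = - \frac{2}{7} + \frac{8 - 4}{7} = - \frac{2}{7} + \frac{1}{7} \cdot 4 = - \frac{2}{7} + \frac{4}{7} = \frac{2}{7}$)
$F{\left(n \right)} = -4 + 4 n^{2}$ ($F{\left(n \right)} = -4 + \left(n + n\right)^{2} = -4 + \left(2 n\right)^{2} = -4 + 4 n^{2}$)
$t{\left(a \right)} = \frac{2 \sqrt{a}}{7}$
$\frac{1}{t{\left(22 \right)} + F{\left(3 \right)}} = \frac{1}{\frac{2 \sqrt{22}}{7} - \left(4 - 4 \cdot 3^{2}\right)} = \frac{1}{\frac{2 \sqrt{22}}{7} + \left(-4 + 4 \cdot 9\right)} = \frac{1}{\frac{2 \sqrt{22}}{7} + \left(-4 + 36\right)} = \frac{1}{\frac{2 \sqrt{22}}{7} + 32} = \frac{1}{32 + \frac{2 \sqrt{22}}{7}}$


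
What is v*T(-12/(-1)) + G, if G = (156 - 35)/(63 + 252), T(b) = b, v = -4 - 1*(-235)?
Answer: 873301/315 ≈ 2772.4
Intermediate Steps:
v = 231 (v = -4 + 235 = 231)
G = 121/315 ≈ 0.38413
v*T(-12/(-1)) + G = 231*(-12/(-1)) + 121/315 = 231*(-12*(-1)) + 121/315 = 231*12 + 121/315 = 2772 + 121/315 = 873301/315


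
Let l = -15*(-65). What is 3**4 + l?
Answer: 1056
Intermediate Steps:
l = 975
3**4 + l = 3**4 + 975 = 81 + 975 = 1056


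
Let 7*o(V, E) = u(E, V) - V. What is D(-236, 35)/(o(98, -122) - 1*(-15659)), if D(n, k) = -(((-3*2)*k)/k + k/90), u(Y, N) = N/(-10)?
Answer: 505/1407924 ≈ 0.00035868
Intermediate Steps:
u(Y, N) = -N/10 (u(Y, N) = N*(-⅒) = -N/10)
o(V, E) = -11*V/70 (o(V, E) = (-V/10 - V)/7 = (-11*V/10)/7 = -11*V/70)
D(n, k) = 6 - k/90 (D(n, k) = -((-6*k)/k + k*(1/90)) = -(-6 + k/90) = 6 - k/90)
D(-236, 35)/(o(98, -122) - 1*(-15659)) = (6 - 1/90*35)/(-11/70*98 - 1*(-15659)) = (6 - 7/18)/(-77/5 + 15659) = 101/(18*(78218/5)) = (101/18)*(5/78218) = 505/1407924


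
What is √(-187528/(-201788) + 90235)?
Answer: √229641399321369/50447 ≈ 300.39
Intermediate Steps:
√(-187528/(-201788) + 90235) = √(-187528*(-1/201788) + 90235) = √(46882/50447 + 90235) = √(4552131927/50447) = √229641399321369/50447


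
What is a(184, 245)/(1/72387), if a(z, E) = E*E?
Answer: 4345029675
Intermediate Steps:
a(z, E) = E**2
a(184, 245)/(1/72387) = 245**2/(1/72387) = 60025/(1/72387) = 60025*72387 = 4345029675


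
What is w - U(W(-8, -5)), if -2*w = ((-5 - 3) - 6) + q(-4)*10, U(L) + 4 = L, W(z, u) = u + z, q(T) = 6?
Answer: -6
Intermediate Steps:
U(L) = -4 + L
w = -23 (w = -(((-5 - 3) - 6) + 6*10)/2 = -((-8 - 6) + 60)/2 = -(-14 + 60)/2 = -1/2*46 = -23)
w - U(W(-8, -5)) = -23 - (-4 + (-5 - 8)) = -23 - (-4 - 13) = -23 - 1*(-17) = -23 + 17 = -6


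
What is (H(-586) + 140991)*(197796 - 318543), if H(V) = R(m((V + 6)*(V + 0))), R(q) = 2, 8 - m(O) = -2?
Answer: -17024481771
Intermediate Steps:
m(O) = 10 (m(O) = 8 - 1*(-2) = 8 + 2 = 10)
H(V) = 2
(H(-586) + 140991)*(197796 - 318543) = (2 + 140991)*(197796 - 318543) = 140993*(-120747) = -17024481771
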